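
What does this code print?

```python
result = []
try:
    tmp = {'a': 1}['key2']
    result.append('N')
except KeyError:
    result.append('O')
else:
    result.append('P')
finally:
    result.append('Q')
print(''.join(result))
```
OQ

Exception: except runs, else skipped, finally runs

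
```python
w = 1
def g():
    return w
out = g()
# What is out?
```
1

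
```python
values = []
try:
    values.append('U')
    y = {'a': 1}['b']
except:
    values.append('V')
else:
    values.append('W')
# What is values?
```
['U', 'V']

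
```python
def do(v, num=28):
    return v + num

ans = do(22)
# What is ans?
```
50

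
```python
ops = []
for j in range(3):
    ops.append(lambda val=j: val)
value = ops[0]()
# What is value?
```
0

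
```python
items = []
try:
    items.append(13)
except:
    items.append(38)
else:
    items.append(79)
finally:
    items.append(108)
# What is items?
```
[13, 79, 108]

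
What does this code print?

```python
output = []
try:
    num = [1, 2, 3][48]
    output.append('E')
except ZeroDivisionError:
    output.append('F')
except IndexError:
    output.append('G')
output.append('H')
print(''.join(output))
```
GH

IndexError is caught by its specific handler, not ZeroDivisionError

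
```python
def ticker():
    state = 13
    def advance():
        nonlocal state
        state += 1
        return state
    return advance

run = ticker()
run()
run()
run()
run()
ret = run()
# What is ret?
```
18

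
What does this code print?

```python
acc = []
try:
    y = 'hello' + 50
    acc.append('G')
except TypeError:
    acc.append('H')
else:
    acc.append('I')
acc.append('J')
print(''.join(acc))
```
HJ

else block skipped when exception is caught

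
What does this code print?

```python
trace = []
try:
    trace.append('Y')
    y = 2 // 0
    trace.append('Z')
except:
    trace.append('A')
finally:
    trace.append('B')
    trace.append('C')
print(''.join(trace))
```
YABC

Code before exception runs, then except, then all of finally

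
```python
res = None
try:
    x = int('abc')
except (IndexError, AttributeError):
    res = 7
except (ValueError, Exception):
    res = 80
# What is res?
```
80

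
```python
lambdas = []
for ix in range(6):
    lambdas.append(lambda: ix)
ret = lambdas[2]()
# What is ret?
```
5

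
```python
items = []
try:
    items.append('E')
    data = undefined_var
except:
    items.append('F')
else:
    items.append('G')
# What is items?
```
['E', 'F']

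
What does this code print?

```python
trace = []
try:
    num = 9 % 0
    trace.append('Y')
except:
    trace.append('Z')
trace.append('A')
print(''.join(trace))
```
ZA

Exception raised in try, caught by bare except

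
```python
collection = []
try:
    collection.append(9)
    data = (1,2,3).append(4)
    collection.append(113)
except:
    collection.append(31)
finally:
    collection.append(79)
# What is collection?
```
[9, 31, 79]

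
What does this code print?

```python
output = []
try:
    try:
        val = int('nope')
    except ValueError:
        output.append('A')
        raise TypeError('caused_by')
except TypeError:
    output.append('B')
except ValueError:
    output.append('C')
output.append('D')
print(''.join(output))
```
ABD

TypeError raised and caught, original ValueError not re-raised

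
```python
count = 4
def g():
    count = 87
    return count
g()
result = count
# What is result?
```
4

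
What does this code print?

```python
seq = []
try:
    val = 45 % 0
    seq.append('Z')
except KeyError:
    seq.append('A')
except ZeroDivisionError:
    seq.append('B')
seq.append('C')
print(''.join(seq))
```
BC

ZeroDivisionError is caught by its specific handler, not KeyError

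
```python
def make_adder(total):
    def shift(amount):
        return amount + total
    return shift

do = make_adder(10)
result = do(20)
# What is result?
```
30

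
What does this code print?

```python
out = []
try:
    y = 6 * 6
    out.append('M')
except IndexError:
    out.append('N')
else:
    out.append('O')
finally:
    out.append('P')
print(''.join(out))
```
MOP

else runs before finally when no exception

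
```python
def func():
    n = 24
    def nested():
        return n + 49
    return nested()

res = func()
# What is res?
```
73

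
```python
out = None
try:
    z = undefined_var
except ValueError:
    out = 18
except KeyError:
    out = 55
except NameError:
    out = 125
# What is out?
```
125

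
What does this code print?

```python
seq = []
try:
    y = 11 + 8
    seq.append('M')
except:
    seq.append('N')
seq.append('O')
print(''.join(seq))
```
MO

No exception, try block completes normally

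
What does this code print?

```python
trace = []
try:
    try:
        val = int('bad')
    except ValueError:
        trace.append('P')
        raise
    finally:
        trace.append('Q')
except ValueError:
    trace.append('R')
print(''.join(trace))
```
PQR

finally runs before re-raised exception propagates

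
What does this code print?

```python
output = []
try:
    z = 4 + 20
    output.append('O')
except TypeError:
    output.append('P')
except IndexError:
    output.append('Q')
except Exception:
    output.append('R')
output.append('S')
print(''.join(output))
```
OS

No exception, try block completes normally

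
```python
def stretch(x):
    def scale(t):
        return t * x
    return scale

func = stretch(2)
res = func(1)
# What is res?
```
2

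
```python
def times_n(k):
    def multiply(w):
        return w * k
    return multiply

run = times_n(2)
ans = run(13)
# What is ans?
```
26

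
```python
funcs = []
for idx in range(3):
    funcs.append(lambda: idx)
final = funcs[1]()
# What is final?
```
2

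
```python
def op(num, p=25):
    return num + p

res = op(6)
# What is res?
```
31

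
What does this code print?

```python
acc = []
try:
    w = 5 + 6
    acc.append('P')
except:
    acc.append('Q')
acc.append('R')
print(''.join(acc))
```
PR

No exception, try block completes normally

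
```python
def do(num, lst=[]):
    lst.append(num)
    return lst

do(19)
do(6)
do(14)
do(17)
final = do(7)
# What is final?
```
[19, 6, 14, 17, 7]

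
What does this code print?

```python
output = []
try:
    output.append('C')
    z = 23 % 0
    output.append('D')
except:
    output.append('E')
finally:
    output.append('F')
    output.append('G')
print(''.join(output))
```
CEFG

Code before exception runs, then except, then all of finally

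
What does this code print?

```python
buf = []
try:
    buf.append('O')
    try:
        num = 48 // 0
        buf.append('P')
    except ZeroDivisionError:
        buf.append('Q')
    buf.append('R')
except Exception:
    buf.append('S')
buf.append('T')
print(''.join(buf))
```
OQRT

Inner exception caught by inner handler, outer continues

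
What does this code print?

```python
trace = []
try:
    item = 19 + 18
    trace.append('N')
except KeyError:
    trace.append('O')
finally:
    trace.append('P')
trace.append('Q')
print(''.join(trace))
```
NPQ

finally runs after normal execution too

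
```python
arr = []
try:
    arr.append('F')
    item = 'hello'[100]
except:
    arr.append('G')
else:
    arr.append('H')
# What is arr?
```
['F', 'G']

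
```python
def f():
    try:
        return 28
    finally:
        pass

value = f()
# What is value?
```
28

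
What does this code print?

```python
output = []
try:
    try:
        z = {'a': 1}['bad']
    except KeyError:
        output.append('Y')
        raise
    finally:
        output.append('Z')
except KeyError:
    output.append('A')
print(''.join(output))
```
YZA

finally runs before re-raised exception propagates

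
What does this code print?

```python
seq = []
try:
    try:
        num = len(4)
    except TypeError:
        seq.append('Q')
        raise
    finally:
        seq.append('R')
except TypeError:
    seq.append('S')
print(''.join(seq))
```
QRS

finally runs before re-raised exception propagates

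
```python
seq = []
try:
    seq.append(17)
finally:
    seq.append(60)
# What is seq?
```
[17, 60]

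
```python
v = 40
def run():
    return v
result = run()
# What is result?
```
40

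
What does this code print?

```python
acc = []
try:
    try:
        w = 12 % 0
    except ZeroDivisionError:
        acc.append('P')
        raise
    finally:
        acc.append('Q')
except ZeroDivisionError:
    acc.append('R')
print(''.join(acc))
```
PQR

finally runs before re-raised exception propagates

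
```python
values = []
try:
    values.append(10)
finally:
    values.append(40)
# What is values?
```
[10, 40]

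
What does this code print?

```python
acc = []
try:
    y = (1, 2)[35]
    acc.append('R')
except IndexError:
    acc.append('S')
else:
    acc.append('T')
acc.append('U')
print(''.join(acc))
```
SU

else block skipped when exception is caught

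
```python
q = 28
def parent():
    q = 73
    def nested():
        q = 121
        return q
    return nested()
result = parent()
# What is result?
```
121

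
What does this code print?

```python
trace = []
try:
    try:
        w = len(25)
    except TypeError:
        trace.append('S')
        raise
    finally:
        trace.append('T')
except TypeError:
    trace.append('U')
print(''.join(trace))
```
STU

finally runs before re-raised exception propagates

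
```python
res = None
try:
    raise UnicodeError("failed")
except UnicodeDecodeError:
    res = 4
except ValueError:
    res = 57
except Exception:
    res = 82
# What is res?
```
57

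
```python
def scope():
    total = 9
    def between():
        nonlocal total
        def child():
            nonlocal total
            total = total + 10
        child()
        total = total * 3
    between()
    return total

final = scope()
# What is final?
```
57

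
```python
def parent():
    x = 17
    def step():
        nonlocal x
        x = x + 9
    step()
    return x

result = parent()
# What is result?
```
26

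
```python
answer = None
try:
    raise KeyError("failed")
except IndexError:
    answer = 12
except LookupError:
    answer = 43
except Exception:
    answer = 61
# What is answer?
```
43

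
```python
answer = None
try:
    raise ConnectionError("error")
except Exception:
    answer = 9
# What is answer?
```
9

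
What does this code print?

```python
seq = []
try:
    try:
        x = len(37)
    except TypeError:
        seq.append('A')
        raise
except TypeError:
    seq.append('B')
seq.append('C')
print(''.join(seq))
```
ABC

raise without argument re-raises current exception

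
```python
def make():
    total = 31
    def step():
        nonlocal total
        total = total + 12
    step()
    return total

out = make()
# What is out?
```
43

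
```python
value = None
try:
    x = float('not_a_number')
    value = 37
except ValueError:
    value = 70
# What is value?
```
70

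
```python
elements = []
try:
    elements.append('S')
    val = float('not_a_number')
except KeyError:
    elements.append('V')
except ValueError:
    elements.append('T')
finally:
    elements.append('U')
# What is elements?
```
['S', 'T', 'U']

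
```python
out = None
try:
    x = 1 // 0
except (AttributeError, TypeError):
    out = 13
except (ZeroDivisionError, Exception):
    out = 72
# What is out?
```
72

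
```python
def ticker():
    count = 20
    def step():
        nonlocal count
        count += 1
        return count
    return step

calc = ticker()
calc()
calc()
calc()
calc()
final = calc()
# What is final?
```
25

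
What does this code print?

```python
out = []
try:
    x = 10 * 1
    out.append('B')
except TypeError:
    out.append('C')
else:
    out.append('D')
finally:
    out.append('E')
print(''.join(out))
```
BDE

else runs before finally when no exception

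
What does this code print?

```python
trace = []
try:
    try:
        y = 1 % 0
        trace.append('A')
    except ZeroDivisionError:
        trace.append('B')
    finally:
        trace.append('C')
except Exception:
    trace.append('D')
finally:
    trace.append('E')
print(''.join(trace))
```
BCE

Both finally blocks run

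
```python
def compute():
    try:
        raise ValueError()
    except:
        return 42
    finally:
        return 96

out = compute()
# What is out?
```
96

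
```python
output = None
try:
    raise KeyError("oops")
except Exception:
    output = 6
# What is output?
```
6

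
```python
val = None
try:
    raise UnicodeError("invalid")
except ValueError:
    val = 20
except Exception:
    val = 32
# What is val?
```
20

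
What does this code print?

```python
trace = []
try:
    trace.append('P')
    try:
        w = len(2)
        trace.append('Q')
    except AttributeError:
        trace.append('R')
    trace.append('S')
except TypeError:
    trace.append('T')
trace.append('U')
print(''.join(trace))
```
PTU

Inner handler doesn't match, propagates to outer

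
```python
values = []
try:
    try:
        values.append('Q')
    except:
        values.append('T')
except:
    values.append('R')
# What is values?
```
['Q']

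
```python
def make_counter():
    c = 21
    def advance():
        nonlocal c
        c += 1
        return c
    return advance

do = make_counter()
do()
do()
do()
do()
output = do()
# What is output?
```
26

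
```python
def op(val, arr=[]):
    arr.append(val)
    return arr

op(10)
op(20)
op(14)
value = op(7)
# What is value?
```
[10, 20, 14, 7]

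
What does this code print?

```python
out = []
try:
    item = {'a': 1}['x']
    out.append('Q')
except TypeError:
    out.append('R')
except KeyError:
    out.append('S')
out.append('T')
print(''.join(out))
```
ST

KeyError is caught by its specific handler, not TypeError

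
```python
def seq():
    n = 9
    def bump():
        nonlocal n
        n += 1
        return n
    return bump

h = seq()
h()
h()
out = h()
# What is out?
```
12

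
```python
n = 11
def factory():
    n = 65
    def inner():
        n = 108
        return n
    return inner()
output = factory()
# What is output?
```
108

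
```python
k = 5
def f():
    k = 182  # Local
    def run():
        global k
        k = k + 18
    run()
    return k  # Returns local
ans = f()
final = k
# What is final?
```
23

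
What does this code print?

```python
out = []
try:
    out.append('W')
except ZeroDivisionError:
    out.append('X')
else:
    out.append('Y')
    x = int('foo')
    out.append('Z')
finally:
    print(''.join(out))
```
WY

Try succeeds, else appends 'Y', ValueError in else is uncaught, finally prints before exception propagates ('Z' never appended)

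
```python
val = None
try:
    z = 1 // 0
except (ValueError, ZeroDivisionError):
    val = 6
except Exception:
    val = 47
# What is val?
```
6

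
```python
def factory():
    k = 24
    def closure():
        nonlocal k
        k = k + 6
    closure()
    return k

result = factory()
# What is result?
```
30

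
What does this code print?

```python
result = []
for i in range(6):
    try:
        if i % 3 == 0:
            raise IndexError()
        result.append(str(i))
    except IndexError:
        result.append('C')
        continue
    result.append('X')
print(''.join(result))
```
C1X2XC4X5X

continue in except skips rest of loop body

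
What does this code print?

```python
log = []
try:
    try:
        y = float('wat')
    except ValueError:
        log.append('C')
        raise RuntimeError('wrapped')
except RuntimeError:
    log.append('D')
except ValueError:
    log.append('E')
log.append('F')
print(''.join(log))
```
CDF

RuntimeError raised and caught, original ValueError not re-raised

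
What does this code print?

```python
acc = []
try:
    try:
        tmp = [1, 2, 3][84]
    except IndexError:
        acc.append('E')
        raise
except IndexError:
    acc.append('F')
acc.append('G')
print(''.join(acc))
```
EFG

raise without argument re-raises current exception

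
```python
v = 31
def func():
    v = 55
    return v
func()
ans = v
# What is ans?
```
31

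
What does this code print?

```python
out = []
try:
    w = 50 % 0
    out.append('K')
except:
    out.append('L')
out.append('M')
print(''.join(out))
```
LM

Exception raised in try, caught by bare except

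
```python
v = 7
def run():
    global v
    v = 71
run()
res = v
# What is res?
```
71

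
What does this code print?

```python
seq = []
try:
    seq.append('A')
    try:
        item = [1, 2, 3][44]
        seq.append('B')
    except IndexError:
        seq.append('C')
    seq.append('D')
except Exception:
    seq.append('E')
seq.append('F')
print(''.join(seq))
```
ACDF

Inner exception caught by inner handler, outer continues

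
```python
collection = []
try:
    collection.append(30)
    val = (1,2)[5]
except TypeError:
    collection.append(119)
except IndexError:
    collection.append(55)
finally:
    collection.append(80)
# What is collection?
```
[30, 55, 80]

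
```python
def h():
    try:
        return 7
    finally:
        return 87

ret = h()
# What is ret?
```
87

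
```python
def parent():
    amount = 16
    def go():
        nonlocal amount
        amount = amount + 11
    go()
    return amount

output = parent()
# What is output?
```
27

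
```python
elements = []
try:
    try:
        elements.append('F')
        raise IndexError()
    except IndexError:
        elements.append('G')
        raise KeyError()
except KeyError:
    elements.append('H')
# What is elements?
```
['F', 'G', 'H']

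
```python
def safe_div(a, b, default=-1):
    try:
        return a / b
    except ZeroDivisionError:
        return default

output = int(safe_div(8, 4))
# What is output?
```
2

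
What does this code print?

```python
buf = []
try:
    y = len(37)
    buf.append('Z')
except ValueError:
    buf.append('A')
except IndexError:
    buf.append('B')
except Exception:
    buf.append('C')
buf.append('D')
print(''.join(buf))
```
CD

TypeError not specifically caught, falls to Exception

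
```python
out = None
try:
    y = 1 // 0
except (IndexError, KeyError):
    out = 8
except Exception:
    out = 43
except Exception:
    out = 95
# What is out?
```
43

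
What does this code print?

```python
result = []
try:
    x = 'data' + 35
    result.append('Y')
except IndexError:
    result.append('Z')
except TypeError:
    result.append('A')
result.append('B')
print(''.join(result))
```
AB

TypeError is caught by its specific handler, not IndexError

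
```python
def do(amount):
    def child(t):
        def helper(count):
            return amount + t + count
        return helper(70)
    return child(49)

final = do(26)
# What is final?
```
145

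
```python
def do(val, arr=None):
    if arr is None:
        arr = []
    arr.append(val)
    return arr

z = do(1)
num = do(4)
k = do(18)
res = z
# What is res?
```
[1]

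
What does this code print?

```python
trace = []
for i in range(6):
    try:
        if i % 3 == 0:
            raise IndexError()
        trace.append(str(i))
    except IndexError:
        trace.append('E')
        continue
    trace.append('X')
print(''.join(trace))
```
E1X2XE4X5X

continue in except skips rest of loop body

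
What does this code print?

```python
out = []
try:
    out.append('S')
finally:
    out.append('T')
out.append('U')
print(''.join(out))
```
STU

try/finally without except, no exception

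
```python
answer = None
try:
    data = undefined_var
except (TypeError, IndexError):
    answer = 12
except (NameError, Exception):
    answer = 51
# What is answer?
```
51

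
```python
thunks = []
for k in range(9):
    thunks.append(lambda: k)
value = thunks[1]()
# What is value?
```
8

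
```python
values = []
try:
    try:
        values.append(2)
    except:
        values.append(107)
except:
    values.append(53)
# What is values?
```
[2]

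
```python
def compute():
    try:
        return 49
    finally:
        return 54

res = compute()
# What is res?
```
54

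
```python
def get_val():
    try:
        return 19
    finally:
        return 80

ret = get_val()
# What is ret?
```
80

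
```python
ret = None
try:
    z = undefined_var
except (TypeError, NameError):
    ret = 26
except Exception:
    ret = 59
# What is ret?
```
26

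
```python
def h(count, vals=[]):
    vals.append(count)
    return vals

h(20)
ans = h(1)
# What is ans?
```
[20, 1]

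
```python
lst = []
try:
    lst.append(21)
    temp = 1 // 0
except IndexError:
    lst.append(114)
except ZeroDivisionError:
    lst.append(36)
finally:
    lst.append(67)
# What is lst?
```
[21, 36, 67]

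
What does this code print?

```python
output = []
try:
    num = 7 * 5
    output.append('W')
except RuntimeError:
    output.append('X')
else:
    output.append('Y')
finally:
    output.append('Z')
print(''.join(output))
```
WYZ

else runs before finally when no exception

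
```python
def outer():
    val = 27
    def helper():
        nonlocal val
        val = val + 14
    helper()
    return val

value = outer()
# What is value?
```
41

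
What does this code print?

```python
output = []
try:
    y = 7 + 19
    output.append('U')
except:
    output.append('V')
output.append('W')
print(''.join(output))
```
UW

No exception, try block completes normally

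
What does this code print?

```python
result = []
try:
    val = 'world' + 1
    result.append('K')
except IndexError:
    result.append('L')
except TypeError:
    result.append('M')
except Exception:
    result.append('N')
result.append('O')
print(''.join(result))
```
MO

TypeError matches before generic Exception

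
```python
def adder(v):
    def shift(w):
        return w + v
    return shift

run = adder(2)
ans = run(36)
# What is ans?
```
38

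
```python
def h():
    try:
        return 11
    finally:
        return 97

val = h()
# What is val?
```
97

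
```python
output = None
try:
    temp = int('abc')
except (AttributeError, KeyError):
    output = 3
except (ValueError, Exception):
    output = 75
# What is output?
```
75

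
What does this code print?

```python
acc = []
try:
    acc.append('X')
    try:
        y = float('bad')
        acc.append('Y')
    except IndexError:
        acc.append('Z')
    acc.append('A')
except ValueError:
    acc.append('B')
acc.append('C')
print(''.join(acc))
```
XBC

Inner handler doesn't match, propagates to outer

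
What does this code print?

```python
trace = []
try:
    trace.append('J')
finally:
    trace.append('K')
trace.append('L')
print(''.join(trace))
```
JKL

try/finally without except, no exception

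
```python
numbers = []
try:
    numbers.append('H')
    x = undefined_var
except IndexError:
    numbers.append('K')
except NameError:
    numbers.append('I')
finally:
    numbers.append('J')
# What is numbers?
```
['H', 'I', 'J']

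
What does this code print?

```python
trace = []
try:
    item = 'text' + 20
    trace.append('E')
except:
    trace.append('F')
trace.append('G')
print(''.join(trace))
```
FG

Exception raised in try, caught by bare except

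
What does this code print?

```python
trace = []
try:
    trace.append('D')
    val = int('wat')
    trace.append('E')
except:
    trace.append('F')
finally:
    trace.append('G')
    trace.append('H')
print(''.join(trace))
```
DFGH

Code before exception runs, then except, then all of finally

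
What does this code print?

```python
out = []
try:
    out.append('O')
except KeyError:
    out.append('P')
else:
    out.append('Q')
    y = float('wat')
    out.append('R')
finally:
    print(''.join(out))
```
OQ

Try succeeds, else appends 'Q', ValueError in else is uncaught, finally prints before exception propagates ('R' never appended)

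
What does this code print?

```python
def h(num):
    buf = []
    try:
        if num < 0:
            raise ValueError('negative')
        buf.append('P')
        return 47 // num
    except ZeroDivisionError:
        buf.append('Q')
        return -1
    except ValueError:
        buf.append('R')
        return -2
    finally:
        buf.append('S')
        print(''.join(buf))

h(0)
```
PQS

num=0 causes ZeroDivisionError, caught, finally prints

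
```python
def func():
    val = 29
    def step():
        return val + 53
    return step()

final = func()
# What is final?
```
82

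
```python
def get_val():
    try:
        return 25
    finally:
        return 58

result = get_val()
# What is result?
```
58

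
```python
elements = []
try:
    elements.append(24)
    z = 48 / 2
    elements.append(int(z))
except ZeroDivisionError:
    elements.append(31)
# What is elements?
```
[24, 24]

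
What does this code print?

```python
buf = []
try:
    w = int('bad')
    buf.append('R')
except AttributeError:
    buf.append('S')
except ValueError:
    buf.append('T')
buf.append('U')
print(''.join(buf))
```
TU

ValueError is caught by its specific handler, not AttributeError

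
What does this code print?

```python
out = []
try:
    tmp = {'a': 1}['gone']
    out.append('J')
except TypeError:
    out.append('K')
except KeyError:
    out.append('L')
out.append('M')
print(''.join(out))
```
LM

KeyError is caught by its specific handler, not TypeError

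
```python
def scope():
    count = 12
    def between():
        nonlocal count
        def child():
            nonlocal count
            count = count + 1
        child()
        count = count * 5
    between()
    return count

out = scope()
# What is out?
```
65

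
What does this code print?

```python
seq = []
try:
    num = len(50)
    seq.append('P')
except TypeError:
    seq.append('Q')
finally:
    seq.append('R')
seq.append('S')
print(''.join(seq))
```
QRS

finally always runs, even after exception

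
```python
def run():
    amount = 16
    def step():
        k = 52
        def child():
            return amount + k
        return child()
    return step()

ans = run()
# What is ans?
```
68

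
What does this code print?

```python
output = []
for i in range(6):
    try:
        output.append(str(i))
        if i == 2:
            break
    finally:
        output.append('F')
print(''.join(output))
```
0F1F2F

finally runs even when breaking out of loop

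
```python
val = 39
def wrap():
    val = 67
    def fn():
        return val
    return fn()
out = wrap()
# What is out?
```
67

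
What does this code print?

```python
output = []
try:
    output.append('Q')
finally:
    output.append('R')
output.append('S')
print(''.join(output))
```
QRS

try/finally without except, no exception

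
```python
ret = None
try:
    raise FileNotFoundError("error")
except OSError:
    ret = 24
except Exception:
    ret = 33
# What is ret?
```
24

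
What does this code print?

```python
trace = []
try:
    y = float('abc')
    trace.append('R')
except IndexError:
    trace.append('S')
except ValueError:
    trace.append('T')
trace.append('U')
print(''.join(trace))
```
TU

ValueError is caught by its specific handler, not IndexError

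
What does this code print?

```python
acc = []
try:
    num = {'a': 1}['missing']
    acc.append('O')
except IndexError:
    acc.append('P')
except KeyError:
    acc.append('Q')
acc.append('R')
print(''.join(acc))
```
QR

KeyError is caught by its specific handler, not IndexError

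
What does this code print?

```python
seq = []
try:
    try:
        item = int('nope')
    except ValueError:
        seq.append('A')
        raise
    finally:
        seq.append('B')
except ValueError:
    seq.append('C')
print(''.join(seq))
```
ABC

finally runs before re-raised exception propagates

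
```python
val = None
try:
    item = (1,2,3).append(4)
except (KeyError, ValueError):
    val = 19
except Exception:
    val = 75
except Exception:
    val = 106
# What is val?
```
75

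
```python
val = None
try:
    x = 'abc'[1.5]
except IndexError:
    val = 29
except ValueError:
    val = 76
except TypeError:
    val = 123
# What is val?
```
123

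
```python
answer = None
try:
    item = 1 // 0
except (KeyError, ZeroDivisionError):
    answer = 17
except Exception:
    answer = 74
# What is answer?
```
17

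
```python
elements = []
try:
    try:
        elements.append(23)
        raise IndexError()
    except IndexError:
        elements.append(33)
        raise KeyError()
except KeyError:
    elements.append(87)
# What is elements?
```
[23, 33, 87]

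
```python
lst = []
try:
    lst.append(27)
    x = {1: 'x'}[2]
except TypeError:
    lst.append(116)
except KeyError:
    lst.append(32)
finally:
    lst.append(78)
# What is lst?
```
[27, 32, 78]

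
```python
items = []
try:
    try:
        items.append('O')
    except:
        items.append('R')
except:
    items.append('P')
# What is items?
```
['O']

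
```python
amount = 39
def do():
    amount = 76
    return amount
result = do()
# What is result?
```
76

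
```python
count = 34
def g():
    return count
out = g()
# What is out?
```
34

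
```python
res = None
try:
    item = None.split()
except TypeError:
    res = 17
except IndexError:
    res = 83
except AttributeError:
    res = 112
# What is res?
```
112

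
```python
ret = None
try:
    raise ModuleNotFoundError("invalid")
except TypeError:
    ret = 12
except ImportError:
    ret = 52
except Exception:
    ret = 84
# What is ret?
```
52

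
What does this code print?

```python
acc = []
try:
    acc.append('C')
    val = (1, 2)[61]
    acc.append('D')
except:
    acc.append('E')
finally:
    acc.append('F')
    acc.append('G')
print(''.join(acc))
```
CEFG

Code before exception runs, then except, then all of finally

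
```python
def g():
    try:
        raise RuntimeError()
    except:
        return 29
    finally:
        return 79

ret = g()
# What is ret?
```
79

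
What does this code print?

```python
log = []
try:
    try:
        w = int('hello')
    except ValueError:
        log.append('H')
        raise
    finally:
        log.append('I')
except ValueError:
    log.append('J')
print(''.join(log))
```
HIJ

finally runs before re-raised exception propagates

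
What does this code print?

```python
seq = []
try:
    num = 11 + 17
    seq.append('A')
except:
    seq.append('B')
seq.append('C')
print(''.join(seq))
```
AC

No exception, try block completes normally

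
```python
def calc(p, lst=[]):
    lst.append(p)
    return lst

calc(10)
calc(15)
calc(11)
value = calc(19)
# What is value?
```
[10, 15, 11, 19]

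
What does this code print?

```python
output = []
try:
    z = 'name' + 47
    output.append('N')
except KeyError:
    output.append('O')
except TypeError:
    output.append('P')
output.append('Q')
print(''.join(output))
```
PQ

TypeError is caught by its specific handler, not KeyError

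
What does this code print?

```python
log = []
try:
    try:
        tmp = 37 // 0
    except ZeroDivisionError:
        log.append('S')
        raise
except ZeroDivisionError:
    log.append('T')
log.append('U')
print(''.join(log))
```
STU

raise without argument re-raises current exception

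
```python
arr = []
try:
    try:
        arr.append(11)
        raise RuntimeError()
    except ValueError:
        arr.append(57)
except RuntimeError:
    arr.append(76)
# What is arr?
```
[11, 76]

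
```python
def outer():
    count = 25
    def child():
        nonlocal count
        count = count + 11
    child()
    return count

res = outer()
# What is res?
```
36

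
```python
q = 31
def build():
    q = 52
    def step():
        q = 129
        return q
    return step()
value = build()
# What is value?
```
129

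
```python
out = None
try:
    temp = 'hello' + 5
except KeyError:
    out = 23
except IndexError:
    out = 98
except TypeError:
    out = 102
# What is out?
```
102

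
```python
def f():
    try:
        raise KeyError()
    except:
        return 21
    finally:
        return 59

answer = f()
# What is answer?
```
59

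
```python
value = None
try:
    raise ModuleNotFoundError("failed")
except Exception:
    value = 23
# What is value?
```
23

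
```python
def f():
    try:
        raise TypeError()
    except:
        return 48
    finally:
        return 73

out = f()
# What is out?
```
73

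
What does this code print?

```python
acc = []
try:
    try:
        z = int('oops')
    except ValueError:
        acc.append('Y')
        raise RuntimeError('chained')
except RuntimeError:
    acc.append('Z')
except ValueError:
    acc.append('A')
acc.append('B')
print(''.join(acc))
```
YZB

RuntimeError raised and caught, original ValueError not re-raised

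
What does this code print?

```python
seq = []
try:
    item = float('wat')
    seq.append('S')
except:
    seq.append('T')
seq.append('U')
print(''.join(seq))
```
TU

Exception raised in try, caught by bare except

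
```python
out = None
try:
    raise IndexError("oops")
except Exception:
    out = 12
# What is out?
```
12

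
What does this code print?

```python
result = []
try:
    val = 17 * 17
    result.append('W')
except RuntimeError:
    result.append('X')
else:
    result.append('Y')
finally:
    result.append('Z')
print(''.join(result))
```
WYZ

else runs before finally when no exception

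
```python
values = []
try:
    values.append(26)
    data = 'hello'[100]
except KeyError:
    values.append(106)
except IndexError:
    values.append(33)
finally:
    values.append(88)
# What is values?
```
[26, 33, 88]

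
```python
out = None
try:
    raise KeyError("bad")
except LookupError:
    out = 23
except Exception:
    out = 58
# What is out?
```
23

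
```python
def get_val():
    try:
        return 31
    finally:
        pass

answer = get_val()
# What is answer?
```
31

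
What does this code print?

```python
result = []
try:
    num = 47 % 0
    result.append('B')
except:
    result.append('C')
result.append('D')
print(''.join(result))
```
CD

Exception raised in try, caught by bare except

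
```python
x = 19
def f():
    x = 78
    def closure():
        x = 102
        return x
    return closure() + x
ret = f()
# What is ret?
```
180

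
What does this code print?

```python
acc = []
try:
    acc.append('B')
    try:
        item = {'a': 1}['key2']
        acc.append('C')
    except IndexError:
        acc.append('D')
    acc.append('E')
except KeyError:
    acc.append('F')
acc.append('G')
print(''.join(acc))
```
BFG

Inner handler doesn't match, propagates to outer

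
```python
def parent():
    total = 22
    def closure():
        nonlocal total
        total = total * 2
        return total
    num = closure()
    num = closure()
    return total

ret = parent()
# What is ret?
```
88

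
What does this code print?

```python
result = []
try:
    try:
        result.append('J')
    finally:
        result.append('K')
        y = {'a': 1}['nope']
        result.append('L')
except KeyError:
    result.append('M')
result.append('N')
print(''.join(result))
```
JKMN

Exception in inner finally caught by outer except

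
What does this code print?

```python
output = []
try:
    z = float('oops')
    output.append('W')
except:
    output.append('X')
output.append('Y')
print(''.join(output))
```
XY

Exception raised in try, caught by bare except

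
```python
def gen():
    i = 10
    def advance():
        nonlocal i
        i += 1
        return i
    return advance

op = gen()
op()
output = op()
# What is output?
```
12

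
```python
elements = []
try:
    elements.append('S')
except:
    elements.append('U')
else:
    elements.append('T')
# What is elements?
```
['S', 'T']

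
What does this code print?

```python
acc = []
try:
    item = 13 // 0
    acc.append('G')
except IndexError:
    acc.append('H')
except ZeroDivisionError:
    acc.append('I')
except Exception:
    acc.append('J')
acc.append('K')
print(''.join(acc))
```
IK

ZeroDivisionError matches before generic Exception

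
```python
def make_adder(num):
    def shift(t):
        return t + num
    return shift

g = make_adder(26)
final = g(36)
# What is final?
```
62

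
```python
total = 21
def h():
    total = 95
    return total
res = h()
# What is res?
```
95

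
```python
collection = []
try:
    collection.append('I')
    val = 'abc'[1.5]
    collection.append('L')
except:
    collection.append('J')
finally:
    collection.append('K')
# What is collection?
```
['I', 'J', 'K']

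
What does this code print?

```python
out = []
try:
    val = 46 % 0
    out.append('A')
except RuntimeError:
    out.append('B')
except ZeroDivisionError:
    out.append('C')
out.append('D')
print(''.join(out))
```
CD

ZeroDivisionError is caught by its specific handler, not RuntimeError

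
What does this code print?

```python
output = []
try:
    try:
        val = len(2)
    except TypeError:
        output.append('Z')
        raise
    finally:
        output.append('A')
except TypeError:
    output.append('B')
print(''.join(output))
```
ZAB

finally runs before re-raised exception propagates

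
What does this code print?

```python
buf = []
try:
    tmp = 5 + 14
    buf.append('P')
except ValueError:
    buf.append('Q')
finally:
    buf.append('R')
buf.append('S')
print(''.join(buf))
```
PRS

finally runs after normal execution too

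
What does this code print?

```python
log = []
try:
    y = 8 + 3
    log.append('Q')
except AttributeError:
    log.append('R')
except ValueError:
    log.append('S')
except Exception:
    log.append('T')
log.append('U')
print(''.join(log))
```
QU

No exception, try block completes normally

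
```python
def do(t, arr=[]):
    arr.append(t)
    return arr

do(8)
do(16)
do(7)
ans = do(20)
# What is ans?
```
[8, 16, 7, 20]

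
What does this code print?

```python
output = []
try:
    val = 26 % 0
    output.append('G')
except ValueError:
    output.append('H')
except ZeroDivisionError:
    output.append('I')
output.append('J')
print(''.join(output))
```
IJ

ZeroDivisionError is caught by its specific handler, not ValueError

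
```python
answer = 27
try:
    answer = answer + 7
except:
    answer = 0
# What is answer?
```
34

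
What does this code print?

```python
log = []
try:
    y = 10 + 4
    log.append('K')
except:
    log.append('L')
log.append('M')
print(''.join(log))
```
KM

No exception, try block completes normally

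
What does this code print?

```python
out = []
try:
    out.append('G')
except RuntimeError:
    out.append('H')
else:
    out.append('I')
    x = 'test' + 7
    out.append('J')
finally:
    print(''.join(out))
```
GI

Try succeeds, else appends 'I', TypeError in else is uncaught, finally prints before exception propagates ('J' never appended)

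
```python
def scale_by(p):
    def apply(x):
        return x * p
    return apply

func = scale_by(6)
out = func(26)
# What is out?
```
156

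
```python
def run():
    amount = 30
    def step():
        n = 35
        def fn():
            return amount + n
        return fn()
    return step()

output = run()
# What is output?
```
65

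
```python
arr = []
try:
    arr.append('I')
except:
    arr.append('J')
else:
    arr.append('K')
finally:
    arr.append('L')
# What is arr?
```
['I', 'K', 'L']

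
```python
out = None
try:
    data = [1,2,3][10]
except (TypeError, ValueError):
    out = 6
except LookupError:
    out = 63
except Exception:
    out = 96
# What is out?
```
63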